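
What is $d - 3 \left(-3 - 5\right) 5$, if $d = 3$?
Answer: $360$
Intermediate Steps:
$d - 3 \left(-3 - 5\right) 5 = 3 - 3 \left(-3 - 5\right) 5 = 3 \left(-3\right) \left(-8\right) 5 = 3 \cdot 24 \cdot 5 = 3 \cdot 120 = 360$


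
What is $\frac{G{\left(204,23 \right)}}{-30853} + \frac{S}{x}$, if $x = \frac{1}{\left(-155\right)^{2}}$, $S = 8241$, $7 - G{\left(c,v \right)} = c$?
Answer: $\frac{6108586241522}{30853} \approx 1.9799 \cdot 10^{8}$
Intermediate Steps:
$G{\left(c,v \right)} = 7 - c$
$x = \frac{1}{24025} \approx 4.1623 \cdot 10^{-5}$
$\frac{G{\left(204,23 \right)}}{-30853} + \frac{S}{x} = \frac{7 - 204}{-30853} + 8241 \frac{1}{\frac{1}{24025}} = \left(7 - 204\right) \left(- \frac{1}{30853}\right) + 8241 \cdot 24025 = \left(-197\right) \left(- \frac{1}{30853}\right) + 197990025 = \frac{197}{30853} + 197990025 = \frac{6108586241522}{30853}$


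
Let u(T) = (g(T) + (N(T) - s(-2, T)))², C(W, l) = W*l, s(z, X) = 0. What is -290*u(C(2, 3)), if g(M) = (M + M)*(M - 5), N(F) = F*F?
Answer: -668160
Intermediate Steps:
N(F) = F²
g(M) = 2*M*(-5 + M) (g(M) = (2*M)*(-5 + M) = 2*M*(-5 + M))
u(T) = (T² + 2*T*(-5 + T))² (u(T) = (2*T*(-5 + T) + (T² - 1*0))² = (2*T*(-5 + T) + (T² + 0))² = (2*T*(-5 + T) + T²)² = (T² + 2*T*(-5 + T))²)
-290*u(C(2, 3)) = -290*(2*3)²*(-10 + 3*(2*3))² = -290*6²*(-10 + 3*6)² = -10440*(-10 + 18)² = -10440*8² = -10440*64 = -290*2304 = -668160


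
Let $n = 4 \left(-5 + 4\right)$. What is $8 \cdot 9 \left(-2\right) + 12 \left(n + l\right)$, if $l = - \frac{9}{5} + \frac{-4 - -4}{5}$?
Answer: $- \frac{1068}{5} \approx -213.6$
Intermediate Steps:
$l = - \frac{9}{5}$ ($l = \left(-9\right) \frac{1}{5} + \left(-4 + 4\right) \frac{1}{5} = - \frac{9}{5} + 0 \cdot \frac{1}{5} = - \frac{9}{5} + 0 = - \frac{9}{5} \approx -1.8$)
$n = -4$ ($n = 4 \left(-1\right) = -4$)
$8 \cdot 9 \left(-2\right) + 12 \left(n + l\right) = 8 \cdot 9 \left(-2\right) + 12 \left(-4 - \frac{9}{5}\right) = 72 \left(-2\right) + 12 \left(- \frac{29}{5}\right) = -144 - \frac{348}{5} = - \frac{1068}{5}$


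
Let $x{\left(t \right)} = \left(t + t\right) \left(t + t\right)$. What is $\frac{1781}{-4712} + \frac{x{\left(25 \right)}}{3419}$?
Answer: $\frac{5690761}{16110328} \approx 0.35324$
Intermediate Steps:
$x{\left(t \right)} = 4 t^{2}$ ($x{\left(t \right)} = 2 t 2 t = 4 t^{2}$)
$\frac{1781}{-4712} + \frac{x{\left(25 \right)}}{3419} = \frac{1781}{-4712} + \frac{4 \cdot 25^{2}}{3419} = 1781 \left(- \frac{1}{4712}\right) + 4 \cdot 625 \cdot \frac{1}{3419} = - \frac{1781}{4712} + 2500 \cdot \frac{1}{3419} = - \frac{1781}{4712} + \frac{2500}{3419} = \frac{5690761}{16110328}$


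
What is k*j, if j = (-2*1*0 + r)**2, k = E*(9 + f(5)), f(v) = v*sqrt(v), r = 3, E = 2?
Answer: 162 + 90*sqrt(5) ≈ 363.25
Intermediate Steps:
f(v) = v**(3/2)
k = 18 + 10*sqrt(5) (k = 2*(9 + 5**(3/2)) = 2*(9 + 5*sqrt(5)) = 18 + 10*sqrt(5) ≈ 40.361)
j = 9 (j = (-2*1*0 + 3)**2 = (-2*0 + 3)**2 = (0 + 3)**2 = 3**2 = 9)
k*j = (18 + 10*sqrt(5))*9 = 162 + 90*sqrt(5)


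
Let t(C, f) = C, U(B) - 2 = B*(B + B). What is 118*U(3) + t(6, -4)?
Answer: 2366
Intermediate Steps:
U(B) = 2 + 2*B**2 (U(B) = 2 + B*(B + B) = 2 + B*(2*B) = 2 + 2*B**2)
118*U(3) + t(6, -4) = 118*(2 + 2*3**2) + 6 = 118*(2 + 2*9) + 6 = 118*(2 + 18) + 6 = 118*20 + 6 = 2360 + 6 = 2366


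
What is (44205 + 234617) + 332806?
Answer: 611628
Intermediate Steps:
(44205 + 234617) + 332806 = 278822 + 332806 = 611628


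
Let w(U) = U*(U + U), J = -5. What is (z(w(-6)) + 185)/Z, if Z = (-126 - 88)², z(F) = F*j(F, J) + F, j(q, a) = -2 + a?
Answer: -247/45796 ≈ -0.0053935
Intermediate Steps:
w(U) = 2*U² (w(U) = U*(2*U) = 2*U²)
z(F) = -6*F (z(F) = F*(-2 - 5) + F = F*(-7) + F = -7*F + F = -6*F)
Z = 45796 (Z = (-214)² = 45796)
(z(w(-6)) + 185)/Z = (-12*(-6)² + 185)/45796 = (-12*36 + 185)*(1/45796) = (-6*72 + 185)*(1/45796) = (-432 + 185)*(1/45796) = -247*1/45796 = -247/45796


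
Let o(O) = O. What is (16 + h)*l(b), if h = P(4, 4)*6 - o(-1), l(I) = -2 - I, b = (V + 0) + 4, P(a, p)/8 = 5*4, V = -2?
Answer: -3908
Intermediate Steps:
P(a, p) = 160 (P(a, p) = 8*(5*4) = 8*20 = 160)
b = 2 (b = (-2 + 0) + 4 = -2 + 4 = 2)
h = 961 (h = 160*6 - 1*(-1) = 960 + 1 = 961)
(16 + h)*l(b) = (16 + 961)*(-2 - 1*2) = 977*(-2 - 2) = 977*(-4) = -3908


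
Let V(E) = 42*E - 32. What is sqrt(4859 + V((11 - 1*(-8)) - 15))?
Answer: 3*sqrt(555) ≈ 70.675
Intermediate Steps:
V(E) = -32 + 42*E
sqrt(4859 + V((11 - 1*(-8)) - 15)) = sqrt(4859 + (-32 + 42*((11 - 1*(-8)) - 15))) = sqrt(4859 + (-32 + 42*((11 + 8) - 15))) = sqrt(4859 + (-32 + 42*(19 - 15))) = sqrt(4859 + (-32 + 42*4)) = sqrt(4859 + (-32 + 168)) = sqrt(4859 + 136) = sqrt(4995) = 3*sqrt(555)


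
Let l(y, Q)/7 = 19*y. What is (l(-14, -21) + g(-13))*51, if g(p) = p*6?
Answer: -98940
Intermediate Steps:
g(p) = 6*p
l(y, Q) = 133*y (l(y, Q) = 7*(19*y) = 133*y)
(l(-14, -21) + g(-13))*51 = (133*(-14) + 6*(-13))*51 = (-1862 - 78)*51 = -1940*51 = -98940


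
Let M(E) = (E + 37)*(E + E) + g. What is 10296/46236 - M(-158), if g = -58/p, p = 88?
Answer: -6482076063/169532 ≈ -38235.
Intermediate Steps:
g = -29/44 (g = -58/88 = -58*1/88 = -29/44 ≈ -0.65909)
M(E) = -29/44 + 2*E*(37 + E) (M(E) = (E + 37)*(E + E) - 29/44 = (37 + E)*(2*E) - 29/44 = 2*E*(37 + E) - 29/44 = -29/44 + 2*E*(37 + E))
10296/46236 - M(-158) = 10296/46236 - (-29/44 + 2*(-158)**2 + 74*(-158)) = 10296*(1/46236) - (-29/44 + 2*24964 - 11692) = 858/3853 - (-29/44 + 49928 - 11692) = 858/3853 - 1*1682355/44 = 858/3853 - 1682355/44 = -6482076063/169532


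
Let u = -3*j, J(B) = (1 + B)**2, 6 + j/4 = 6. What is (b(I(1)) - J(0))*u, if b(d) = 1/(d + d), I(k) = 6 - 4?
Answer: 0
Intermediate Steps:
j = 0 (j = -24 + 4*6 = -24 + 24 = 0)
I(k) = 2
u = 0 (u = -3*0 = 0)
b(d) = 1/(2*d)
(b(I(1)) - J(0))*u = ((1/2)/2 - (1 + 0)**2)*0 = ((1/2)*(1/2) - 1*1**2)*0 = (1/4 - 1*1)*0 = (1/4 - 1)*0 = -3/4*0 = 0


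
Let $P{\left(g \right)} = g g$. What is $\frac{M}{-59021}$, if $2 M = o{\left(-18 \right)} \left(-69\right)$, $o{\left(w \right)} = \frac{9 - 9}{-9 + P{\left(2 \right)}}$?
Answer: $0$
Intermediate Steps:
$P{\left(g \right)} = g^{2}$
$o{\left(w \right)} = 0$ ($o{\left(w \right)} = \frac{9 - 9}{-9 + 2^{2}} = \frac{0}{-9 + 4} = \frac{0}{-5} = 0 \left(- \frac{1}{5}\right) = 0$)
$M = 0$ ($M = \frac{0 \left(-69\right)}{2} = \frac{1}{2} \cdot 0 = 0$)
$\frac{M}{-59021} = \frac{0}{-59021} = 0 \left(- \frac{1}{59021}\right) = 0$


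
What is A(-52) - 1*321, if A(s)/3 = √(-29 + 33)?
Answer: -315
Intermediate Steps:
A(s) = 6 (A(s) = 3*√(-29 + 33) = 3*√4 = 3*2 = 6)
A(-52) - 1*321 = 6 - 1*321 = 6 - 321 = -315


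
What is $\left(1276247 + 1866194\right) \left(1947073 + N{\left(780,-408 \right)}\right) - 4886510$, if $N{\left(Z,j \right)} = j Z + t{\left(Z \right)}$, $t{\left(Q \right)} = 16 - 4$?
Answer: $5118544424135$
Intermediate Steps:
$t{\left(Q \right)} = 12$ ($t{\left(Q \right)} = 16 - 4 = 12$)
$N{\left(Z,j \right)} = 12 + Z j$ ($N{\left(Z,j \right)} = j Z + 12 = Z j + 12 = 12 + Z j$)
$\left(1276247 + 1866194\right) \left(1947073 + N{\left(780,-408 \right)}\right) - 4886510 = \left(1276247 + 1866194\right) \left(1947073 + \left(12 + 780 \left(-408\right)\right)\right) - 4886510 = 3142441 \left(1947073 + \left(12 - 318240\right)\right) - 4886510 = 3142441 \left(1947073 - 318228\right) - 4886510 = 3142441 \cdot 1628845 - 4886510 = 5118549310645 - 4886510 = 5118544424135$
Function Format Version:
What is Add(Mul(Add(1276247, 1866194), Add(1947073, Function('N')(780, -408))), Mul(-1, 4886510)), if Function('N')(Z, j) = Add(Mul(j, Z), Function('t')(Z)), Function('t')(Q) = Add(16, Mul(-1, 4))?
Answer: 5118544424135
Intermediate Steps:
Function('t')(Q) = 12 (Function('t')(Q) = Add(16, -4) = 12)
Function('N')(Z, j) = Add(12, Mul(Z, j)) (Function('N')(Z, j) = Add(Mul(j, Z), 12) = Add(Mul(Z, j), 12) = Add(12, Mul(Z, j)))
Add(Mul(Add(1276247, 1866194), Add(1947073, Function('N')(780, -408))), Mul(-1, 4886510)) = Add(Mul(Add(1276247, 1866194), Add(1947073, Add(12, Mul(780, -408)))), Mul(-1, 4886510)) = Add(Mul(3142441, Add(1947073, Add(12, -318240))), -4886510) = Add(Mul(3142441, Add(1947073, -318228)), -4886510) = Add(Mul(3142441, 1628845), -4886510) = Add(5118549310645, -4886510) = 5118544424135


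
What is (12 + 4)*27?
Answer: 432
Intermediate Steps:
(12 + 4)*27 = 16*27 = 432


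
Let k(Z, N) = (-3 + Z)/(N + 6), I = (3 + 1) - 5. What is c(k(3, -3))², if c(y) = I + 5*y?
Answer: 1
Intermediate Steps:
I = -1 (I = 4 - 5 = -1)
k(Z, N) = (-3 + Z)/(6 + N)
c(y) = -1 + 5*y
c(k(3, -3))² = (-1 + 5*((-3 + 3)/(6 - 3)))² = (-1 + 5*(0/3))² = (-1 + 5*((⅓)*0))² = (-1 + 5*0)² = (-1 + 0)² = (-1)² = 1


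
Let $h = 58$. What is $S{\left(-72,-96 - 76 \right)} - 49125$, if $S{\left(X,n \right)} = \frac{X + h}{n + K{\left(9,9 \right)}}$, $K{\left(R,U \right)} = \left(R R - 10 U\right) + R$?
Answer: $- \frac{4224743}{86} \approx -49125.0$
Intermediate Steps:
$K{\left(R,U \right)} = R + R^{2} - 10 U$ ($K{\left(R,U \right)} = \left(R^{2} - 10 U\right) + R = R + R^{2} - 10 U$)
$S{\left(X,n \right)} = \frac{58 + X}{n}$ ($S{\left(X,n \right)} = \frac{X + 58}{n + \left(9 + 9^{2} - 90\right)} = \frac{58 + X}{n + \left(9 + 81 - 90\right)} = \frac{58 + X}{n + 0} = \frac{58 + X}{n}$)
$S{\left(-72,-96 - 76 \right)} - 49125 = \frac{58 - 72}{-96 - 76} - 49125 = \frac{1}{-96 - 76} \left(-14\right) - 49125 = \frac{1}{-172} \left(-14\right) - 49125 = \left(- \frac{1}{172}\right) \left(-14\right) - 49125 = \frac{7}{86} - 49125 = - \frac{4224743}{86}$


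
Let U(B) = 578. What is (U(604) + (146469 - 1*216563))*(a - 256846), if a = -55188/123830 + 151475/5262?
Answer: 138486388014003234/7757065 ≈ 1.7853e+10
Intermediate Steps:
a = 1319053571/46542390 (a = -55188*1/123830 + 151475*(1/5262) = -3942/8845 + 151475/5262 = 1319053571/46542390 ≈ 28.341)
(U(604) + (146469 - 1*216563))*(a - 256846) = (578 + (146469 - 1*216563))*(1319053571/46542390 - 256846) = (578 + (146469 - 216563))*(-11952907648369/46542390) = (578 - 70094)*(-11952907648369/46542390) = -69516*(-11952907648369/46542390) = 138486388014003234/7757065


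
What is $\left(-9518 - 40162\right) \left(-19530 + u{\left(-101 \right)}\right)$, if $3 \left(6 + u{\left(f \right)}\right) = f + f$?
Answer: $973893600$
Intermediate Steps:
$u{\left(f \right)} = -6 + \frac{2 f}{3}$ ($u{\left(f \right)} = -6 + \frac{f + f}{3} = -6 + \frac{2 f}{3}$)
$\left(-9518 - 40162\right) \left(-19530 + u{\left(-101 \right)}\right) = \left(-9518 - 40162\right) \left(-19530 + \left(-6 + \frac{2}{3} \left(-101\right)\right)\right) = - 49680 \left(-19530 - \frac{220}{3}\right) = \left(-49680\right) \left(- \frac{58810}{3}\right) = 973893600$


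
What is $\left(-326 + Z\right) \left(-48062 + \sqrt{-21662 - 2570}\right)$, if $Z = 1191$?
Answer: $-41573630 + 1730 i \sqrt{6058} \approx -4.1574 \cdot 10^{7} + 1.3465 \cdot 10^{5} i$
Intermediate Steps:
$\left(-326 + Z\right) \left(-48062 + \sqrt{-21662 - 2570}\right) = \left(-326 + 1191\right) \left(-48062 + \sqrt{-21662 - 2570}\right) = 865 \left(-48062 + \sqrt{-24232}\right) = 865 \left(-48062 + 2 i \sqrt{6058}\right) = -41573630 + 1730 i \sqrt{6058}$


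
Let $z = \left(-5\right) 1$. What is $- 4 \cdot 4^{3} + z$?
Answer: $-261$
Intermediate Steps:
$z = -5$
$- 4 \cdot 4^{3} + z = - 4 \cdot 4^{3} - 5 = \left(-4\right) 64 - 5 = -256 - 5 = -261$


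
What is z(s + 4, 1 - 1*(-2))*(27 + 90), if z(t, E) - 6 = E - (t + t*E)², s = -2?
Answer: -6435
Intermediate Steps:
z(t, E) = 6 + E - (t + E*t)² (z(t, E) = 6 + (E - (t + t*E)²) = 6 + (E - (t + E*t)²) = 6 + E - (t + E*t)²)
z(s + 4, 1 - 1*(-2))*(27 + 90) = (6 + (1 - 1*(-2)) - (-2 + 4)²*(1 + (1 - 1*(-2)))²)*(27 + 90) = (6 + (1 + 2) - 1*2²*(1 + (1 + 2))²)*117 = (6 + 3 - 1*4*(1 + 3)²)*117 = (6 + 3 - 1*4*4²)*117 = (6 + 3 - 1*4*16)*117 = (6 + 3 - 64)*117 = -55*117 = -6435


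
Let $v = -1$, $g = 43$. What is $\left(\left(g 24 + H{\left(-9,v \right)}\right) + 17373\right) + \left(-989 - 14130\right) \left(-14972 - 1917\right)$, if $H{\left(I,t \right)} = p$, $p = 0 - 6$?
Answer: $255363190$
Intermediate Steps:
$p = -6$ ($p = 0 - 6 = -6$)
$H{\left(I,t \right)} = -6$
$\left(\left(g 24 + H{\left(-9,v \right)}\right) + 17373\right) + \left(-989 - 14130\right) \left(-14972 - 1917\right) = \left(\left(43 \cdot 24 - 6\right) + 17373\right) + \left(-989 - 14130\right) \left(-14972 - 1917\right) = \left(\left(1032 - 6\right) + 17373\right) - -255344791 = \left(1026 + 17373\right) + 255344791 = 18399 + 255344791 = 255363190$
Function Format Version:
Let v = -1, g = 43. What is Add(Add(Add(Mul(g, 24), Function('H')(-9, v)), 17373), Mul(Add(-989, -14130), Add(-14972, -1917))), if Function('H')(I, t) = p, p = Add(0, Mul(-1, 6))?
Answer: 255363190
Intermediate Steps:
p = -6 (p = Add(0, -6) = -6)
Function('H')(I, t) = -6
Add(Add(Add(Mul(g, 24), Function('H')(-9, v)), 17373), Mul(Add(-989, -14130), Add(-14972, -1917))) = Add(Add(Add(Mul(43, 24), -6), 17373), Mul(Add(-989, -14130), Add(-14972, -1917))) = Add(Add(Add(1032, -6), 17373), Mul(-15119, -16889)) = Add(Add(1026, 17373), 255344791) = Add(18399, 255344791) = 255363190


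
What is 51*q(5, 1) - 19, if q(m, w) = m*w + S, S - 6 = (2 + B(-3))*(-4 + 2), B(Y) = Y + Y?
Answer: 950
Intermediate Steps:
B(Y) = 2*Y
S = 14 (S = 6 + (2 + 2*(-3))*(-4 + 2) = 6 + (2 - 6)*(-2) = 6 - 4*(-2) = 6 + 8 = 14)
q(m, w) = 14 + m*w (q(m, w) = m*w + 14 = 14 + m*w)
51*q(5, 1) - 19 = 51*(14 + 5*1) - 19 = 51*(14 + 5) - 19 = 51*19 - 19 = 969 - 19 = 950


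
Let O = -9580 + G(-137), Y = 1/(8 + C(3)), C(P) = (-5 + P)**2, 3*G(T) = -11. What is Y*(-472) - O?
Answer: 28633/3 ≈ 9544.3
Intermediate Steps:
G(T) = -11/3 (G(T) = (1/3)*(-11) = -11/3)
Y = 1/12 (Y = 1/(8 + (-5 + 3)**2) = 1/(8 + (-2)**2) = 1/(8 + 4) = 1/12 ≈ 0.083333)
O = -28751/3 (O = -9580 - 11/3 = -28751/3 ≈ -9583.7)
Y*(-472) - O = (1/12)*(-472) - 1*(-28751/3) = -118/3 + 28751/3 = 28633/3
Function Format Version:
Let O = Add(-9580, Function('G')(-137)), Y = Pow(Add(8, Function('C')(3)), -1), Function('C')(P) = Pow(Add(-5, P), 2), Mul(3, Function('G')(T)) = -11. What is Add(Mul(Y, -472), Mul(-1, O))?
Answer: Rational(28633, 3) ≈ 9544.3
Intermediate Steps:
Function('G')(T) = Rational(-11, 3) (Function('G')(T) = Mul(Rational(1, 3), -11) = Rational(-11, 3))
Y = Rational(1, 12) (Y = Pow(Add(8, Pow(Add(-5, 3), 2)), -1) = Pow(Add(8, Pow(-2, 2)), -1) = Pow(Add(8, 4), -1) = Pow(12, -1) = Rational(1, 12) ≈ 0.083333)
O = Rational(-28751, 3) (O = Add(-9580, Rational(-11, 3)) = Rational(-28751, 3) ≈ -9583.7)
Add(Mul(Y, -472), Mul(-1, O)) = Add(Mul(Rational(1, 12), -472), Mul(-1, Rational(-28751, 3))) = Add(Rational(-118, 3), Rational(28751, 3)) = Rational(28633, 3)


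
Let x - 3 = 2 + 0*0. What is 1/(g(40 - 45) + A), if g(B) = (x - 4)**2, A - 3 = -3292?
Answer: -1/3288 ≈ -0.00030414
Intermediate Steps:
A = -3289 (A = 3 - 3292 = -3289)
x = 5 (x = 3 + (2 + 0*0) = 3 + (2 + 0) = 3 + 2 = 5)
g(B) = 1 (g(B) = (5 - 4)**2 = 1**2 = 1)
1/(g(40 - 45) + A) = 1/(1 - 3289) = 1/(-3288) = -1/3288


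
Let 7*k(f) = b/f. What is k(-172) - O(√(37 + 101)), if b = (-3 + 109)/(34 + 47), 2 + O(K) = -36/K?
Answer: 97471/48762 + 6*√138/23 ≈ 5.0634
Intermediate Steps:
O(K) = -2 - 36/K
b = 106/81 ≈ 1.3086
k(f) = 106/(567*f) (k(f) = (106/(81*f))/7 = 106/(567*f))
k(-172) - O(√(37 + 101)) = (106/567)/(-172) - (-2 - 36/√(37 + 101)) = (106/567)*(-1/172) - (-2 - 36*√138/138) = -53/48762 - (-2 - 6*√138/23) = -53/48762 + (2 + 6*√138/23) = 97471/48762 + 6*√138/23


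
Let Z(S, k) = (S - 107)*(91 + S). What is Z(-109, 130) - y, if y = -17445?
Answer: 21333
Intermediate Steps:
Z(S, k) = (-107 + S)*(91 + S)
Z(-109, 130) - y = (-9737 + (-109)² - 16*(-109)) - 1*(-17445) = (-9737 + 11881 + 1744) + 17445 = 3888 + 17445 = 21333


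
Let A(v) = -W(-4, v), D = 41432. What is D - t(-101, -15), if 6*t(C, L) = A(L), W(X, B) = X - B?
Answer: 248603/6 ≈ 41434.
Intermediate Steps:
A(v) = 4 + v (A(v) = -(-4 - v) = 4 + v)
t(C, L) = ⅔ + L/6 (t(C, L) = (4 + L)/6 = ⅔ + L/6)
D - t(-101, -15) = 41432 - (⅔ + (⅙)*(-15)) = 41432 - (⅔ - 5/2) = 41432 - 1*(-11/6) = 41432 + 11/6 = 248603/6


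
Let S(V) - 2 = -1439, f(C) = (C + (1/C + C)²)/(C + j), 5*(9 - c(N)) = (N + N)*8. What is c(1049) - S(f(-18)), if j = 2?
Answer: -9554/5 ≈ -1910.8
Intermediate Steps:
c(N) = 9 - 16*N/5 (c(N) = 9 - (N + N)*8/5 = 9 - 2*N*8/5 = 9 - 16*N/5)
f(C) = (C + (C + 1/C)²)/(2 + C) (f(C) = (C + (1/C + C)²)/(C + 2) = (C + (C + 1/C)²)/(2 + C))
S(V) = -1437 (S(V) = 2 - 1439 = -1437)
c(1049) - S(f(-18)) = (9 - 16/5*1049) - 1*(-1437) = (9 - 16784/5) + 1437 = -16739/5 + 1437 = -9554/5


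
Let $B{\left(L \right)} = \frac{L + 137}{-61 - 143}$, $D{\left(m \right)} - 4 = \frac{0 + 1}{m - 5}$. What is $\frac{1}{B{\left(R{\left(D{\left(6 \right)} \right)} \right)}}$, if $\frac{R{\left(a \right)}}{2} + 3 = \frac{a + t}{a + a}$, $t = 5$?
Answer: $- \frac{204}{133} \approx -1.5338$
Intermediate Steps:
$D{\left(m \right)} = 4 + \frac{1}{-5 + m}$ ($D{\left(m \right)} = 4 + \frac{0 + 1}{m - 5} = 4 + 1 \frac{1}{-5 + m} = 4 + \frac{1}{-5 + m}$)
$R{\left(a \right)} = -6 + \frac{5 + a}{a}$ ($R{\left(a \right)} = -6 + 2 \frac{a + 5}{a + a} = -6 + 2 \frac{5 + a}{2 a} = -6 + \frac{5 + a}{a}$)
$B{\left(L \right)} = - \frac{137}{204} - \frac{L}{204}$ ($B{\left(L \right)} = \frac{137 + L}{-204} = \left(137 + L\right) \left(- \frac{1}{204}\right) = - \frac{137}{204} - \frac{L}{204}$)
$\frac{1}{B{\left(R{\left(D{\left(6 \right)} \right)} \right)}} = \frac{1}{- \frac{137}{204} - \frac{-5 + \frac{5}{\frac{1}{-5 + 6} \left(-19 + 4 \cdot 6\right)}}{204}} = \frac{1}{- \frac{137}{204} - \frac{-5 + \frac{5}{1^{-1} \left(-19 + 24\right)}}{204}} = \frac{1}{- \frac{137}{204} - \frac{-5 + \frac{5}{1 \cdot 5}}{204}} = \frac{1}{- \frac{137}{204} - \frac{-5 + \frac{5}{5}}{204}} = \frac{1}{- \frac{137}{204} - \frac{-5 + 5 \cdot \frac{1}{5}}{204}} = \frac{1}{- \frac{137}{204} - \frac{-5 + 1}{204}} = \frac{1}{- \frac{137}{204} - - \frac{1}{51}} = \frac{1}{- \frac{137}{204} + \frac{1}{51}} = \frac{1}{- \frac{133}{204}} = - \frac{204}{133}$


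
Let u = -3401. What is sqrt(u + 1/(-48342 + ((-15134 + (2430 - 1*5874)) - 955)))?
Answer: 2*I*sqrt(156684602085)/13575 ≈ 58.318*I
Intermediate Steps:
sqrt(u + 1/(-48342 + ((-15134 + (2430 - 1*5874)) - 955))) = sqrt(-3401 + 1/(-48342 + ((-15134 + (2430 - 1*5874)) - 955))) = sqrt(-3401 + 1/(-48342 + ((-15134 + (2430 - 5874)) - 955))) = sqrt(-3401 + 1/(-48342 + ((-15134 - 3444) - 955))) = sqrt(-3401 + 1/(-48342 + (-18578 - 955))) = sqrt(-3401 + 1/(-48342 - 19533)) = sqrt(-3401 + 1/(-67875)) = sqrt(-3401 - 1/67875) = sqrt(-230842876/67875) = 2*I*sqrt(156684602085)/13575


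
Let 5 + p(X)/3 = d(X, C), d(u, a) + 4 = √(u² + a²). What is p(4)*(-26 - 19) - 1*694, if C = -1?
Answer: 521 - 135*√17 ≈ -35.619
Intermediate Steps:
d(u, a) = -4 + √(a² + u²) (d(u, a) = -4 + √(u² + a²) = -4 + √(a² + u²))
p(X) = -27 + 3*√(1 + X²) (p(X) = -15 + 3*(-4 + √((-1)² + X²)) = -15 + 3*(-4 + √(1 + X²)) = -15 + (-12 + 3*√(1 + X²)) = -27 + 3*√(1 + X²))
p(4)*(-26 - 19) - 1*694 = (-27 + 3*√(1 + 4²))*(-26 - 19) - 1*694 = (-27 + 3*√(1 + 16))*(-45) - 694 = (-27 + 3*√17)*(-45) - 694 = (1215 - 135*√17) - 694 = 521 - 135*√17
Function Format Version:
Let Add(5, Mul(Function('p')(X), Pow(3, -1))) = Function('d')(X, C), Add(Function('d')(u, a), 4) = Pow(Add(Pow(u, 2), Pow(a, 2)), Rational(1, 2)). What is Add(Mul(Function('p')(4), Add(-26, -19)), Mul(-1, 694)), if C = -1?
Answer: Add(521, Mul(-135, Pow(17, Rational(1, 2)))) ≈ -35.619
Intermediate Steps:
Function('d')(u, a) = Add(-4, Pow(Add(Pow(a, 2), Pow(u, 2)), Rational(1, 2))) (Function('d')(u, a) = Add(-4, Pow(Add(Pow(u, 2), Pow(a, 2)), Rational(1, 2))) = Add(-4, Pow(Add(Pow(a, 2), Pow(u, 2)), Rational(1, 2))))
Function('p')(X) = Add(-27, Mul(3, Pow(Add(1, Pow(X, 2)), Rational(1, 2)))) (Function('p')(X) = Add(-15, Mul(3, Add(-4, Pow(Add(Pow(-1, 2), Pow(X, 2)), Rational(1, 2))))) = Add(-15, Mul(3, Add(-4, Pow(Add(1, Pow(X, 2)), Rational(1, 2))))) = Add(-15, Add(-12, Mul(3, Pow(Add(1, Pow(X, 2)), Rational(1, 2))))) = Add(-27, Mul(3, Pow(Add(1, Pow(X, 2)), Rational(1, 2)))))
Add(Mul(Function('p')(4), Add(-26, -19)), Mul(-1, 694)) = Add(Mul(Add(-27, Mul(3, Pow(Add(1, Pow(4, 2)), Rational(1, 2)))), Add(-26, -19)), Mul(-1, 694)) = Add(Mul(Add(-27, Mul(3, Pow(Add(1, 16), Rational(1, 2)))), -45), -694) = Add(Mul(Add(-27, Mul(3, Pow(17, Rational(1, 2)))), -45), -694) = Add(Add(1215, Mul(-135, Pow(17, Rational(1, 2)))), -694) = Add(521, Mul(-135, Pow(17, Rational(1, 2))))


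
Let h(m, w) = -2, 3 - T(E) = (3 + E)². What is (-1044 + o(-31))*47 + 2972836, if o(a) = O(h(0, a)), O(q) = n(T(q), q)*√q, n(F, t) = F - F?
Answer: 2923768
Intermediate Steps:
T(E) = 3 - (3 + E)²
n(F, t) = 0
O(q) = 0 (O(q) = 0*√q = 0)
o(a) = 0
(-1044 + o(-31))*47 + 2972836 = (-1044 + 0)*47 + 2972836 = -1044*47 + 2972836 = -49068 + 2972836 = 2923768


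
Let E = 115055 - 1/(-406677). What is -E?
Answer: -46790222236/406677 ≈ -1.1506e+5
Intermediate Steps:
E = 46790222236/406677 (E = 115055 - 1*(-1/406677) = 115055 + 1/406677 = 46790222236/406677 ≈ 1.1506e+5)
-E = -1*46790222236/406677 = -46790222236/406677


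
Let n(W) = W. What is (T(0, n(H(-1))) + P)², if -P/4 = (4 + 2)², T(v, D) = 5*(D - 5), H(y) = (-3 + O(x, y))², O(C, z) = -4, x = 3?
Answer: 5776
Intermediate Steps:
H(y) = 49 (H(y) = (-3 - 4)² = (-7)² = 49)
T(v, D) = -25 + 5*D (T(v, D) = 5*(-5 + D) = -25 + 5*D)
P = -144 (P = -4*(4 + 2)² = -4*6² = -4*36 = -144)
(T(0, n(H(-1))) + P)² = ((-25 + 5*49) - 144)² = ((-25 + 245) - 144)² = (220 - 144)² = 76² = 5776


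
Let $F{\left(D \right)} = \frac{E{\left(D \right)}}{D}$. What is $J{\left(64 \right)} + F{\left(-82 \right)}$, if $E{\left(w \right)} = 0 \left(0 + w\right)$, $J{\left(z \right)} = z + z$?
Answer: $128$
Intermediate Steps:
$J{\left(z \right)} = 2 z$
$E{\left(w \right)} = 0$ ($E{\left(w \right)} = 0 w = 0$)
$F{\left(D \right)} = 0$ ($F{\left(D \right)} = \frac{0}{D} = 0$)
$J{\left(64 \right)} + F{\left(-82 \right)} = 2 \cdot 64 + 0 = 128 + 0 = 128$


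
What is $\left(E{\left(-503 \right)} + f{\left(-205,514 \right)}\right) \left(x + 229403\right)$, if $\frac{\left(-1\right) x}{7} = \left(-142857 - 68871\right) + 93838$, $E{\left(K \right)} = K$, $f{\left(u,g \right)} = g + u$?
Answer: $-204598802$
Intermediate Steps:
$x = 825230$ ($x = - 7 \left(\left(-142857 - 68871\right) + 93838\right) = - 7 \left(-211728 + 93838\right) = \left(-7\right) \left(-117890\right) = 825230$)
$\left(E{\left(-503 \right)} + f{\left(-205,514 \right)}\right) \left(x + 229403\right) = \left(-503 + \left(514 - 205\right)\right) \left(825230 + 229403\right) = \left(-503 + 309\right) 1054633 = \left(-194\right) 1054633 = -204598802$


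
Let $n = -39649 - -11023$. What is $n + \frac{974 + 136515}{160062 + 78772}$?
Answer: $- \frac{6836724595}{238834} \approx -28625.0$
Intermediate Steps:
$n = -28626$ ($n = -39649 + 11023 = -28626$)
$n + \frac{974 + 136515}{160062 + 78772} = -28626 + \frac{974 + 136515}{160062 + 78772} = -28626 + \frac{137489}{238834} = - \frac{6836724595}{238834}$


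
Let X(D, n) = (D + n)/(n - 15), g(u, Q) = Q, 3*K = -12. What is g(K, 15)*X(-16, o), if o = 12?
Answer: 20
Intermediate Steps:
K = -4 (K = (1/3)*(-12) = -4)
X(D, n) = (D + n)/(-15 + n)
g(K, 15)*X(-16, o) = 15*((-16 + 12)/(-15 + 12)) = 15*(-4/(-3)) = 15*(-1/3*(-4)) = 15*(4/3) = 20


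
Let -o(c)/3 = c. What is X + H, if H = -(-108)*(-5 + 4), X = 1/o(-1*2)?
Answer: -647/6 ≈ -107.83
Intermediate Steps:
o(c) = -3*c
X = ⅙ (X = 1/(-(-3)*2) = 1/(-3*(-2)) = 1/6 = ⅙ ≈ 0.16667)
H = -108 (H = -(-108)*(-1) = -36*3 = -108)
X + H = ⅙ - 108 = -647/6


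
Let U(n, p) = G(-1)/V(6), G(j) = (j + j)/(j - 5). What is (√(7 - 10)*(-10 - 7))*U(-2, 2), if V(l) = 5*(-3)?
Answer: 17*I*√3/45 ≈ 0.65433*I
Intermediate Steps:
G(j) = 2*j/(-5 + j) (G(j) = (2*j)/(-5 + j) = 2*j/(-5 + j))
V(l) = -15
U(n, p) = -1/45 (U(n, p) = (2*(-1)/(-5 - 1))/(-15) = (2*(-1)/(-6))*(-1/15) = (2*(-1)*(-⅙))*(-1/15) = (⅓)*(-1/15) = -1/45)
(√(7 - 10)*(-10 - 7))*U(-2, 2) = (√(7 - 10)*(-10 - 7))*(-1/45) = (√(-3)*(-17))*(-1/45) = ((I*√3)*(-17))*(-1/45) = -17*I*√3*(-1/45) = 17*I*√3/45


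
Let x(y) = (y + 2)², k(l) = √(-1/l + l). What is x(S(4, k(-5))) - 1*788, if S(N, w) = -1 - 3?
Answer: -784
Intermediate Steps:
k(l) = √(l - 1/l)
S(N, w) = -4
x(y) = (2 + y)²
x(S(4, k(-5))) - 1*788 = (2 - 4)² - 1*788 = (-2)² - 788 = 4 - 788 = -784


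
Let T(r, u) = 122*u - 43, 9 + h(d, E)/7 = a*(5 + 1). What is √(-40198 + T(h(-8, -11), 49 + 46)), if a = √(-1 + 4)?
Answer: I*√28651 ≈ 169.27*I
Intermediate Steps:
a = √3 ≈ 1.7320
h(d, E) = -63 + 42*√3 (h(d, E) = -63 + 7*(√3*(5 + 1)) = -63 + 7*(√3*6) = -63 + 7*(6*√3) = -63 + 42*√3)
T(r, u) = -43 + 122*u
√(-40198 + T(h(-8, -11), 49 + 46)) = √(-40198 + (-43 + 122*(49 + 46))) = √(-40198 + (-43 + 122*95)) = √(-40198 + (-43 + 11590)) = √(-40198 + 11547) = √(-28651) = I*√28651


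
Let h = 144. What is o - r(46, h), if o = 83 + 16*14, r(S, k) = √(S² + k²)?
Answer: 307 - 2*√5713 ≈ 155.83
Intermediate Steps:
o = 307 (o = 83 + 224 = 307)
o - r(46, h) = 307 - √(46² + 144²) = 307 - √(2116 + 20736) = 307 - √22852 = 307 - 2*√5713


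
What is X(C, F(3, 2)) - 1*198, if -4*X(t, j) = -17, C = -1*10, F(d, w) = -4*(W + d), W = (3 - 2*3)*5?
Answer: -775/4 ≈ -193.75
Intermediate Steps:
W = -15 (W = (3 - 6)*5 = -3*5 = -15)
F(d, w) = 60 - 4*d (F(d, w) = -4*(-15 + d) = 60 - 4*d)
C = -10
X(t, j) = 17/4 (X(t, j) = -¼*(-17) = 17/4)
X(C, F(3, 2)) - 1*198 = 17/4 - 1*198 = 17/4 - 198 = -775/4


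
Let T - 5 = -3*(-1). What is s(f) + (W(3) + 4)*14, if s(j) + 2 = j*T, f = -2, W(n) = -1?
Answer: 24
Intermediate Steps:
T = 8 (T = 5 - 3*(-1) = 5 + 3 = 8)
s(j) = -2 + 8*j (s(j) = -2 + j*8 = -2 + 8*j)
s(f) + (W(3) + 4)*14 = (-2 + 8*(-2)) + (-1 + 4)*14 = (-2 - 16) + 3*14 = -18 + 42 = 24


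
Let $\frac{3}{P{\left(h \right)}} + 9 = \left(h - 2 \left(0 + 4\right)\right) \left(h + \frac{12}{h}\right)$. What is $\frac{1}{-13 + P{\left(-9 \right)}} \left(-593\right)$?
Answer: $\frac{296500}{6491} \approx 45.679$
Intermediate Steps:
$P{\left(h \right)} = \frac{3}{-9 + \left(-8 + h\right) \left(h + \frac{12}{h}\right)}$ ($P{\left(h \right)} = \frac{3}{-9 + \left(h - 2 \left(0 + 4\right)\right) \left(h + \frac{12}{h}\right)} = \frac{3}{-9 + \left(h - 8\right) \left(h + \frac{12}{h}\right)} = \frac{3}{-9 + \left(-8 + h\right) \left(h + \frac{12}{h}\right)}$)
$\frac{1}{-13 + P{\left(-9 \right)}} \left(-593\right) = \frac{1}{-13 + 3 \left(-9\right) \frac{1}{-96 + \left(-9\right)^{3} - 8 \left(-9\right)^{2} + 3 \left(-9\right)}} \left(-593\right) = \frac{1}{-13 + 3 \left(-9\right) \frac{1}{-96 - 729 - 648 - 27}} \left(-593\right) = \frac{1}{-13 + 3 \left(-9\right) \frac{1}{-1500}} \left(-593\right) = \frac{1}{-13 + 3 \left(-9\right) \left(- \frac{1}{1500}\right)} \left(-593\right) = \frac{1}{-13 + \frac{9}{500}} \left(-593\right) = \frac{1}{- \frac{6491}{500}} \left(-593\right) = \left(- \frac{500}{6491}\right) \left(-593\right) = \frac{296500}{6491}$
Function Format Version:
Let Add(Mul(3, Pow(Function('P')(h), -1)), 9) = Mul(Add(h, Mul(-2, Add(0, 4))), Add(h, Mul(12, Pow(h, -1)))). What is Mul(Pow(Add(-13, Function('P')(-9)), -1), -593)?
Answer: Rational(296500, 6491) ≈ 45.679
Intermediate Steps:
Function('P')(h) = Mul(3, Pow(Add(-9, Mul(Add(-8, h), Add(h, Mul(12, Pow(h, -1))))), -1)) (Function('P')(h) = Mul(3, Pow(Add(-9, Mul(Add(h, Mul(-2, Add(0, 4))), Add(h, Mul(12, Pow(h, -1))))), -1)) = Mul(3, Pow(Add(-9, Mul(Add(h, Mul(-2, 4)), Add(h, Mul(12, Pow(h, -1))))), -1)) = Mul(3, Pow(Add(-9, Mul(Add(h, -8), Add(h, Mul(12, Pow(h, -1))))), -1)) = Mul(3, Pow(Add(-9, Mul(Add(-8, h), Add(h, Mul(12, Pow(h, -1))))), -1)))
Mul(Pow(Add(-13, Function('P')(-9)), -1), -593) = Mul(Pow(Add(-13, Mul(3, -9, Pow(Add(-96, Pow(-9, 3), Mul(-8, Pow(-9, 2)), Mul(3, -9)), -1))), -1), -593) = Mul(Pow(Add(-13, Mul(3, -9, Pow(Add(-96, -729, Mul(-8, 81), -27), -1))), -1), -593) = Mul(Pow(Add(-13, Mul(3, -9, Pow(Add(-96, -729, -648, -27), -1))), -1), -593) = Mul(Pow(Add(-13, Mul(3, -9, Pow(-1500, -1))), -1), -593) = Mul(Pow(Add(-13, Mul(3, -9, Rational(-1, 1500))), -1), -593) = Mul(Pow(Add(-13, Rational(9, 500)), -1), -593) = Mul(Pow(Rational(-6491, 500), -1), -593) = Mul(Rational(-500, 6491), -593) = Rational(296500, 6491)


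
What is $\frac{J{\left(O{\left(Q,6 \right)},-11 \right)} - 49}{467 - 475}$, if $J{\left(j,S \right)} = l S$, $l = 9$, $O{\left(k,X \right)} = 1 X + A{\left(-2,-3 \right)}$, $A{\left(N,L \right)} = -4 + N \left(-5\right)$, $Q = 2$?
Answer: $\frac{37}{2} \approx 18.5$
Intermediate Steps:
$A{\left(N,L \right)} = -4 - 5 N$
$O{\left(k,X \right)} = 6 + X$ ($O{\left(k,X \right)} = 1 X - -6 = X + \left(-4 + 10\right) = X + 6 = 6 + X$)
$J{\left(j,S \right)} = 9 S$
$\frac{J{\left(O{\left(Q,6 \right)},-11 \right)} - 49}{467 - 475} = \frac{9 \left(-11\right) - 49}{467 - 475} = \frac{-99 - 49}{-8} = \left(-148\right) \left(- \frac{1}{8}\right) = \frac{37}{2}$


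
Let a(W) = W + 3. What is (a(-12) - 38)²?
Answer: 2209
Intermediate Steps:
a(W) = 3 + W
(a(-12) - 38)² = ((3 - 12) - 38)² = (-9 - 38)² = (-47)² = 2209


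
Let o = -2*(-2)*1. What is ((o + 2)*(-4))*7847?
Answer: -188328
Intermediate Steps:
o = 4 (o = 4*1 = 4)
((o + 2)*(-4))*7847 = ((4 + 2)*(-4))*7847 = (6*(-4))*7847 = -24*7847 = -188328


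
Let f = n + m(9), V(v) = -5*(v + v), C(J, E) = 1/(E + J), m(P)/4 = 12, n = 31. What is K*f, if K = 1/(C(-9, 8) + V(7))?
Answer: -79/71 ≈ -1.1127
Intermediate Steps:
m(P) = 48 (m(P) = 4*12 = 48)
V(v) = -10*v
K = -1/71 (K = 1/(1/(8 - 9) - 10*7) = 1/(1/(-1) - 70) = 1/(-1 - 70) = 1/(-71) = -1/71 ≈ -0.014085)
f = 79 (f = 31 + 48 = 79)
K*f = -1/71*79 = -79/71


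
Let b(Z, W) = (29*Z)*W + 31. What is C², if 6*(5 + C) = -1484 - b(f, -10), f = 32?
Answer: 59830225/36 ≈ 1.6620e+6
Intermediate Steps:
b(Z, W) = 31 + 29*W*Z (b(Z, W) = 29*W*Z + 31 = 31 + 29*W*Z)
C = 7735/6 (C = -5 + (-1484 - (31 + 29*(-10)*32))/6 = -5 + (-1484 - (31 - 9280))/6 = -5 + (-1484 - 1*(-9249))/6 = -5 + (-1484 + 9249)/6 = -5 + (⅙)*7765 = -5 + 7765/6 = 7735/6 ≈ 1289.2)
C² = (7735/6)² = 59830225/36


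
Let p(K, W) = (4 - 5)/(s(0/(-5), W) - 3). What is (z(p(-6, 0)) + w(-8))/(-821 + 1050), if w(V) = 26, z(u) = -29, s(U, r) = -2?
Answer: -3/229 ≈ -0.013100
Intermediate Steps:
p(K, W) = 1/5 (p(K, W) = (4 - 5)/(-2 - 3) = -1/(-5) = -1*(-1/5) = 1/5)
(z(p(-6, 0)) + w(-8))/(-821 + 1050) = (-29 + 26)/(-821 + 1050) = -3/229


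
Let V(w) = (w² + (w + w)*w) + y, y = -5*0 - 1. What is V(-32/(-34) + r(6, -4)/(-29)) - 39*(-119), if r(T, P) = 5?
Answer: 1128178283/243049 ≈ 4641.8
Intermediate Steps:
y = -1 (y = 0 - 1 = -1)
V(w) = -1 + 3*w² (V(w) = (w² + (w + w)*w) - 1 = (w² + (2*w)*w) - 1 = (w² + 2*w²) - 1 = 3*w² - 1 = -1 + 3*w²)
V(-32/(-34) + r(6, -4)/(-29)) - 39*(-119) = (-1 + 3*(-32/(-34) + 5/(-29))²) - 39*(-119) = (-1 + 3*(-32*(-1/34) + 5*(-1/29))²) - 1*(-4641) = (-1 + 3*(16/17 - 5/29)²) + 4641 = (-1 + 3*(379/493)²) + 4641 = (-1 + 3*(143641/243049)) + 4641 = (-1 + 430923/243049) + 4641 = 187874/243049 + 4641 = 1128178283/243049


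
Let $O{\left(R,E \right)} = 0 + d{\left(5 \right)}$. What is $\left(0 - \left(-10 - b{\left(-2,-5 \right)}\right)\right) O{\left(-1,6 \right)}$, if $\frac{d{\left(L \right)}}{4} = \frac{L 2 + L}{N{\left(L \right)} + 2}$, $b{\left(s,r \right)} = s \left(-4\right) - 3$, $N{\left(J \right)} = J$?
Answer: $\frac{900}{7} \approx 128.57$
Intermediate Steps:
$b{\left(s,r \right)} = -3 - 4 s$ ($b{\left(s,r \right)} = - 4 s - 3 = -3 - 4 s$)
$d{\left(L \right)} = \frac{12 L}{2 + L}$ ($d{\left(L \right)} = 4 \frac{L 2 + L}{L + 2} = 4 \frac{2 L + L}{2 + L} = 4 \frac{3 L}{2 + L} = \frac{12 L}{2 + L}$)
$O{\left(R,E \right)} = \frac{60}{7}$ ($O{\left(R,E \right)} = 0 + 12 \cdot 5 \frac{1}{2 + 5} = 0 + 12 \cdot 5 \cdot \frac{1}{7} = 0 + \frac{60}{7} = \frac{60}{7}$)
$\left(0 - \left(-10 - b{\left(-2,-5 \right)}\right)\right) O{\left(-1,6 \right)} = \left(0 - \left(-10 - \left(-3 - -8\right)\right)\right) \frac{60}{7} = \left(0 - \left(-10 - \left(-3 + 8\right)\right)\right) \frac{60}{7} = \left(0 - \left(-10 - 5\right)\right) \frac{60}{7} = \left(0 - -15\right) \frac{60}{7} = \left(0 + 15\right) \frac{60}{7} = 15 \cdot \frac{60}{7} = \frac{900}{7}$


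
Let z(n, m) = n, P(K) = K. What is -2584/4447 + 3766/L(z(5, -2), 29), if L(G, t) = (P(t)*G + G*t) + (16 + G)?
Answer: 15943778/1383017 ≈ 11.528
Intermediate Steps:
L(G, t) = 16 + G + 2*G*t (L(G, t) = (t*G + G*t) + (16 + G) = (G*t + G*t) + (16 + G) = 2*G*t + (16 + G) = 16 + G + 2*G*t)
-2584/4447 + 3766/L(z(5, -2), 29) = -2584/4447 + 3766/(16 + 5 + 2*5*29) = -2584*1/4447 + 3766/(16 + 5 + 290) = -2584/4447 + 3766/311 = 15943778/1383017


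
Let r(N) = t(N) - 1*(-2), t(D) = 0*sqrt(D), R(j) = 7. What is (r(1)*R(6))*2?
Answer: 28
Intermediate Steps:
t(D) = 0
r(N) = 2 (r(N) = 0 - 1*(-2) = 0 + 2 = 2)
(r(1)*R(6))*2 = (2*7)*2 = 14*2 = 28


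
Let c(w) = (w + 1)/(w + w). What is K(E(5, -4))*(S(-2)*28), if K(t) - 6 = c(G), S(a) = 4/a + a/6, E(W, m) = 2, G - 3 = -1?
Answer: -441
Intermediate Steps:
G = 2 (G = 3 - 1 = 2)
S(a) = 4/a + a/6 (S(a) = 4/a + a*(1/6) = 4/a + a/6)
c(w) = (1 + w)/(2*w) (c(w) = (1 + w)/((2*w)) = (1 + w)*(1/(2*w)) = (1 + w)/(2*w))
K(t) = 27/4 (K(t) = 6 + (1/2)*(1 + 2)/2 = 6 + (1/2)*(1/2)*3 = 6 + 3/4 = 27/4)
K(E(5, -4))*(S(-2)*28) = 27*((4/(-2) + (1/6)*(-2))*28)/4 = 27*((4*(-1/2) - 1/3)*28)/4 = 27*((-2 - 1/3)*28)/4 = 27*(-7/3*28)/4 = (27/4)*(-196/3) = -441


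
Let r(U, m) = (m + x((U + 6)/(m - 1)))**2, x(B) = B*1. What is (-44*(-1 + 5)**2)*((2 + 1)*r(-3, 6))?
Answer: -2299968/25 ≈ -91999.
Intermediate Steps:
x(B) = B
r(U, m) = (m + (6 + U)/(-1 + m))**2 (r(U, m) = (m + (U + 6)/(m - 1))**2 = (m + (6 + U)/(-1 + m))**2)
(-44*(-1 + 5)**2)*((2 + 1)*r(-3, 6)) = (-44*(-1 + 5)**2)*((2 + 1)*((6 - 3 + 6*(-1 + 6))**2/(-1 + 6)**2)) = (-44*4**2)*(3*((6 - 3 + 6*5)**2/5**2)) = (-44*16)*(3*((6 - 3 + 30)**2/25)) = -2112*(1/25)*33**2 = -2112*(1/25)*1089 = -2112*1089/25 = -704*3267/25 = -2299968/25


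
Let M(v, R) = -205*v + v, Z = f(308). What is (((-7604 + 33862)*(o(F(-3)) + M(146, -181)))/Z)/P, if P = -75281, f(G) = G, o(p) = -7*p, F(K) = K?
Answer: 390758427/11593274 ≈ 33.706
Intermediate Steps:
Z = 308
M(v, R) = -204*v
(((-7604 + 33862)*(o(F(-3)) + M(146, -181)))/Z)/P = (((-7604 + 33862)*(-7*(-3) - 204*146))/308)/(-75281) = ((26258*(21 - 29784))*(1/308))*(-1/75281) = ((26258*(-29763))*(1/308))*(-1/75281) = -781516854*1/308*(-1/75281) = -390758427/154*(-1/75281) = 390758427/11593274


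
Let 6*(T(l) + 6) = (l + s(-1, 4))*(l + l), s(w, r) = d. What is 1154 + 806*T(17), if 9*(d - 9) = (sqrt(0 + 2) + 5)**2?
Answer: 386312/3 + 137020*sqrt(2)/27 ≈ 1.3595e+5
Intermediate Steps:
d = 9 + (5 + sqrt(2))**2/9 (d = 9 + (sqrt(0 + 2) + 5)**2/9 = 9 + (sqrt(2) + 5)**2/9 = 9 + (5 + sqrt(2))**2/9 ≈ 13.571)
s(w, r) = 12 + 10*sqrt(2)/9
T(l) = -6 + l*(12 + l + 10*sqrt(2)/9)/3 (T(l) = -6 + ((l + (12 + 10*sqrt(2)/9))*(l + l))/6 = -6 + ((12 + l + 10*sqrt(2)/9)*(2*l))/6 = -6 + (2*l*(12 + l + 10*sqrt(2)/9))/6 = -6 + l*(12 + l + 10*sqrt(2)/9)/3)
1154 + 806*T(17) = 1154 + 806*(-6 + (1/3)*17**2 + (2/27)*17*(54 + 5*sqrt(2))) = 1154 + 806*(-6 + (1/3)*289 + (68 + 170*sqrt(2)/27)) = 1154 + 806*(-6 + 289/3 + (68 + 170*sqrt(2)/27)) = 1154 + 806*(475/3 + 170*sqrt(2)/27) = 1154 + (382850/3 + 137020*sqrt(2)/27) = 386312/3 + 137020*sqrt(2)/27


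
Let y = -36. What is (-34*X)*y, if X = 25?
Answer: 30600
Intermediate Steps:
(-34*X)*y = -34*25*(-36) = -850*(-36) = 30600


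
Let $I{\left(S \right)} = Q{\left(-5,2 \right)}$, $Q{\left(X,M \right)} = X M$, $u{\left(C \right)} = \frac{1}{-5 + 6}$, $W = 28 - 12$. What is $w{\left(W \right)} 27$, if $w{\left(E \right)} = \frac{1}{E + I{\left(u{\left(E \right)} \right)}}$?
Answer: $\frac{9}{2} \approx 4.5$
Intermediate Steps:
$W = 16$ ($W = 28 - 12 = 16$)
$u{\left(C \right)} = 1$ ($u{\left(C \right)} = 1^{-1} = 1$)
$Q{\left(X,M \right)} = M X$
$I{\left(S \right)} = -10$ ($I{\left(S \right)} = 2 \left(-5\right) = -10$)
$w{\left(E \right)} = \frac{1}{-10 + E}$ ($w{\left(E \right)} = \frac{1}{E - 10} = \frac{1}{-10 + E}$)
$w{\left(W \right)} 27 = \frac{1}{-10 + 16} \cdot 27 = \frac{1}{6} \cdot 27 = \frac{9}{2}$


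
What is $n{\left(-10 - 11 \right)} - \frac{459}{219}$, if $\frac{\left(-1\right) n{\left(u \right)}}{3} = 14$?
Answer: $- \frac{3219}{73} \approx -44.096$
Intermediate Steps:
$n{\left(u \right)} = -42$ ($n{\left(u \right)} = \left(-3\right) 14 = -42$)
$n{\left(-10 - 11 \right)} - \frac{459}{219} = -42 - \frac{459}{219} = -42 - 459 \cdot \frac{1}{219} = -42 - \frac{153}{73} = - \frac{3219}{73}$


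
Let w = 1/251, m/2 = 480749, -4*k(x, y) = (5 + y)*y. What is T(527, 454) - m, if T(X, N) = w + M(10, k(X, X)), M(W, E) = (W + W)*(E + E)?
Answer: -945049637/251 ≈ -3.7651e+6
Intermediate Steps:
k(x, y) = -y*(5 + y)/4 (k(x, y) = -(5 + y)*y/4 = -y*(5 + y)/4)
m = 961498 (m = 2*480749 = 961498)
M(W, E) = 4*E*W (M(W, E) = (2*W)*(2*E) = 4*E*W)
w = 1/251 ≈ 0.0039841
T(X, N) = 1/251 - 10*X*(5 + X) (T(X, N) = 1/251 + 4*(-X*(5 + X)/4)*10 = 1/251 - 10*X*(5 + X))
T(527, 454) - m = (1/251 - 10*527*(5 + 527)) - 1*961498 = (1/251 - 10*527*532) - 961498 = (1/251 - 2803640) - 961498 = -703713639/251 - 961498 = -945049637/251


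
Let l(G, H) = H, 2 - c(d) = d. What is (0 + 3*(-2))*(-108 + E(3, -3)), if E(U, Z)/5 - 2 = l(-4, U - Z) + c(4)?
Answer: 468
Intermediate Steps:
c(d) = 2 - d
E(U, Z) = -5*Z + 5*U (E(U, Z) = 10 + 5*((U - Z) + (2 - 1*4)) = 10 + 5*((U - Z) + (2 - 4)) = 10 + 5*((U - Z) - 2) = 10 + 5*(-2 + U - Z) = 10 + (-10 - 5*Z + 5*U) = -5*Z + 5*U)
(0 + 3*(-2))*(-108 + E(3, -3)) = (0 + 3*(-2))*(-108 + (-5*(-3) + 5*3)) = (0 - 6)*(-108 + (15 + 15)) = -6*(-108 + 30) = -6*(-78) = 468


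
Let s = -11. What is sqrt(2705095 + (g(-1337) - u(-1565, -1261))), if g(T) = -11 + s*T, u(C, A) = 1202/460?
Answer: sqrt(143876805670)/230 ≈ 1649.2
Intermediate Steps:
u(C, A) = 601/230 (u(C, A) = 1202*(1/460) = 601/230)
g(T) = -11 - 11*T
sqrt(2705095 + (g(-1337) - u(-1565, -1261))) = sqrt(2705095 + ((-11 - 11*(-1337)) - 1*601/230)) = sqrt(2705095 + ((-11 + 14707) - 601/230)) = sqrt(2705095 + (14696 - 601/230)) = sqrt(2705095 + 3379479/230) = sqrt(625551329/230) = sqrt(143876805670)/230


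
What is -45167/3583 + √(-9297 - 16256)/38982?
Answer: -45167/3583 + I*√25553/38982 ≈ -12.606 + 0.0041007*I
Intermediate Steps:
-45167/3583 + √(-9297 - 16256)/38982 = -45167*1/3583 + √(-25553)*(1/38982) = -45167/3583 + (I*√25553)*(1/38982) = -45167/3583 + I*√25553/38982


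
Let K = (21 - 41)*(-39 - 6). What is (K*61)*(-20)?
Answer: -1098000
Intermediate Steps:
K = 900 (K = -20*(-45) = 900)
(K*61)*(-20) = (900*61)*(-20) = 54900*(-20) = -1098000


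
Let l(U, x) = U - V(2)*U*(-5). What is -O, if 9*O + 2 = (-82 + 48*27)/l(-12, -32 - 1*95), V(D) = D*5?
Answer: 1219/2754 ≈ 0.44263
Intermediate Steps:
V(D) = 5*D
l(U, x) = 51*U (l(U, x) = U - (5*2)*U*(-5) = U - 10*U*(-5) = U - (-50)*U = U + 50*U = 51*U)
O = -1219/2754 (O = -2/9 + ((-82 + 48*27)/((51*(-12))))/9 = -2/9 + ((-82 + 1296)/(-612))/9 = -2/9 + (1214*(-1/612))/9 = -2/9 + (1/9)*(-607/306) = -2/9 - 607/2754 = -1219/2754 ≈ -0.44263)
-O = -1*(-1219/2754) = 1219/2754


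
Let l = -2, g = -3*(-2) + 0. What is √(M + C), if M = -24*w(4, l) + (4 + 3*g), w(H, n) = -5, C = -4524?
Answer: I*√4382 ≈ 66.197*I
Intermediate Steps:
g = 6 (g = 6 + 0 = 6)
M = 142 (M = -24*(-5) + (4 + 3*6) = 120 + (4 + 18) = 120 + 22 = 142)
√(M + C) = √(142 - 4524) = √(-4382) = I*√4382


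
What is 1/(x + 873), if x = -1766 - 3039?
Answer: -1/3932 ≈ -0.00025432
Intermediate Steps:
x = -4805
1/(x + 873) = 1/(-4805 + 873) = 1/(-3932) = -1/3932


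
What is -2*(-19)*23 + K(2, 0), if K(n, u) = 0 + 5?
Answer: 879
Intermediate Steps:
K(n, u) = 5
-2*(-19)*23 + K(2, 0) = -2*(-19)*23 + 5 = 38*23 + 5 = 874 + 5 = 879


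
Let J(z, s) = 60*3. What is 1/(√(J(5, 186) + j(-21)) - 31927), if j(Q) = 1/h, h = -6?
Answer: -191562/6115998895 - √6474/6115998895 ≈ -3.1335e-5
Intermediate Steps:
j(Q) = -⅙ (j(Q) = 1/(-6) = -⅙)
J(z, s) = 180
1/(√(J(5, 186) + j(-21)) - 31927) = 1/(√(180 - ⅙) - 31927) = 1/(√(1079/6) - 31927) = 1/(√6474/6 - 31927) = 1/(-31927 + √6474/6)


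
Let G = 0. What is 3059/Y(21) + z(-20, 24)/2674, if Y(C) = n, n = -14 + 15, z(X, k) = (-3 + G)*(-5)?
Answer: 8179781/2674 ≈ 3059.0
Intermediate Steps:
z(X, k) = 15 (z(X, k) = (-3 + 0)*(-5) = -3*(-5) = 15)
n = 1
Y(C) = 1
3059/Y(21) + z(-20, 24)/2674 = 3059/1 + 15/2674 = 3059*1 + 15*(1/2674) = 3059 + 15/2674 = 8179781/2674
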